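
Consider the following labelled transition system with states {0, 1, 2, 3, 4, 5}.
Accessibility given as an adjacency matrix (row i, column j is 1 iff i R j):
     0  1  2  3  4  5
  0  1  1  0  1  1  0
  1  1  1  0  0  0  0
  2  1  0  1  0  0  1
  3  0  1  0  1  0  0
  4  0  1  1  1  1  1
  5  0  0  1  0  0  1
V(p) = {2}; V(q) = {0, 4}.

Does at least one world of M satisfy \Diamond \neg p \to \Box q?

No

Let φ = \Diamond \neg p \to \Box q. Evaluate φ at each world:
  0 (successors {0, 1, 3, 4}): φ is false.
  1 (successors {0, 1}): φ is false.
  2 (successors {0, 2, 5}): φ is false.
  3 (successors {1, 3}): φ is false.
  4 (successors {1, 2, 3, 4, 5}): φ is false.
  5 (successors {2, 5}): φ is false.
For instance, at 2:
  At 2: \Diamond \neg p is true, \Box q is false, so \Diamond \neg p \to \Box q is false.
    At 2: \Diamond \neg p requires \neg p at some successor in {0, 2, 5}.
      \neg p holds at 0, so \Diamond \neg p is true at 2.
    At 2: \Box q requires q at every successor {0, 2, 5}.
      q fails at 2, so \Box q is false at 2.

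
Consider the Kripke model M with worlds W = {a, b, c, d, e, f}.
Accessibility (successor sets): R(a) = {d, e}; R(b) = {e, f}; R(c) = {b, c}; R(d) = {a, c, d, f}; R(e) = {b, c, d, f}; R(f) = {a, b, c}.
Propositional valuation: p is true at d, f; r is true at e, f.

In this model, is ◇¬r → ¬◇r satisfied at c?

Yes

Recall that ◇ψ holds at a world iff ψ holds at some accessible world.
At c: ◇¬r is true, ¬◇r is true, so ◇¬r → ¬◇r is true.
  At c: ◇¬r requires ¬r at some successor in {b, c}.
    ¬r holds at b, so ◇¬r is true at c.
  At c: ◇r is false, so ¬◇r is true.
    At c: ◇r requires r at some successor in {b, c}.
      At b: r is false.
      At c: r is false.
    So ◇r is false at c.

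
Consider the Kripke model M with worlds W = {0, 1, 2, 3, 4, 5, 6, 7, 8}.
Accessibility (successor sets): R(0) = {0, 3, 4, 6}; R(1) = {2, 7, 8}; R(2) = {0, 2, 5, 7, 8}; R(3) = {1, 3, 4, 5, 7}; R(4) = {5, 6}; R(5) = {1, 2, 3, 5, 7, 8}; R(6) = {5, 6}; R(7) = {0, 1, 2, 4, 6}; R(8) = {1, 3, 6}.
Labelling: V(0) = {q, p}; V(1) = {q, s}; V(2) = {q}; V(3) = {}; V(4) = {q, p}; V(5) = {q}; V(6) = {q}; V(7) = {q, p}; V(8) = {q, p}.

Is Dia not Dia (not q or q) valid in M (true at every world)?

No

Let φ = Dia not Dia (not q or q). Evaluate φ at each world:
  0 (successors {0, 3, 4, 6}): φ is false.
  1 (successors {2, 7, 8}): φ is false.
  2 (successors {0, 2, 5, 7, 8}): φ is false.
  3 (successors {1, 3, 4, 5, 7}): φ is false.
  4 (successors {5, 6}): φ is false.
  5 (successors {1, 2, 3, 5, 7, 8}): φ is false.
  6 (successors {5, 6}): φ is false.
  7 (successors {0, 1, 2, 4, 6}): φ is false.
  8 (successors {1, 3, 6}): φ is false.
Detail at 0 (counterexample):
  At 0: Dia not Dia (not q or q) requires not Dia (not q or q) at some successor in {0, 3, 4, 6}.
    At 0: not Dia (not q or q) is false.
    At 3: not Dia (not q or q) is false.
    At 4: not Dia (not q or q) is false.
    At 6: not Dia (not q or q) is false.
  So Dia not Dia (not q or q) is false at 0.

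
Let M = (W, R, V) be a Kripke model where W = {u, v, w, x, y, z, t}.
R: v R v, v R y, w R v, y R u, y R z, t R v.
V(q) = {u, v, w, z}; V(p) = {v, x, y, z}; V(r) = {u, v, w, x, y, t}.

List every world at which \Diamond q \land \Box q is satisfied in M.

Let φ = \Diamond q \land \Box q. Evaluate φ at each world:
  u (successors ∅): φ is false.
  v (successors {v, y}): φ is false.
  w (successors {v}): φ is true.
  x (successors ∅): φ is false.
  y (successors {u, z}): φ is true.
  z (successors ∅): φ is false.
  t (successors {v}): φ is true.
For instance, at t:
  At t: \Diamond q is true, \Box q is true, so \Diamond q \land \Box q is true.
    At t: \Diamond q requires q at some successor in {v}.
      q holds at v, so \Diamond q is true at t.
    At t: \Box q requires q at every successor {v}.
      At v: q is true.
    So \Box q is true at t.
Satisfying worlds: {w, y, t}

w, y, t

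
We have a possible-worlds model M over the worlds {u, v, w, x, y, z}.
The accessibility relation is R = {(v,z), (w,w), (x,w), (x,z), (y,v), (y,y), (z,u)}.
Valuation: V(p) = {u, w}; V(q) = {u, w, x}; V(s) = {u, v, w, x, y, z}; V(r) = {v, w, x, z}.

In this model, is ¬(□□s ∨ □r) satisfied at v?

At v: □□s ∨ □r is true, so ¬(□□s ∨ □r) is false.
  At v: □□s is true, □r is true, so □□s ∨ □r is true.
    At v: □□s requires □s at every successor {z}.
      At z: □s is true.
    So □□s is true at v.
    At v: □r requires r at every successor {z}.
      At z: r is true.
    So □r is true at v.

No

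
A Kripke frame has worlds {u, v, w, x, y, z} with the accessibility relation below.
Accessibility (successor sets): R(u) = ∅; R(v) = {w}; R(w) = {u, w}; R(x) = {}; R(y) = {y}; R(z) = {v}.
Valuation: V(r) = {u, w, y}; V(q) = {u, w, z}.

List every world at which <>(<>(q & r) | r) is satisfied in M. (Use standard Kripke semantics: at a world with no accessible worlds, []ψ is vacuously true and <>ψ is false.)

v, w, y, z

Let φ = <>(<>(q & r) | r). Evaluate φ at each world:
  u (successors ∅): φ is false.
  v (successors {w}): φ is true.
  w (successors {u, w}): φ is true.
  x (successors ∅): φ is false.
  y (successors {y}): φ is true.
  z (successors {v}): φ is true.
For instance, at z:
  At z: <>(<>(q & r) | r) requires <>(q & r) | r at some successor in {v}.
    <>(q & r) | r holds at v, so <>(<>(q & r) | r) is true at z.
      At v: <>(q & r) is true, r is false, so <>(q & r) | r is true.
Satisfying worlds: {v, w, y, z}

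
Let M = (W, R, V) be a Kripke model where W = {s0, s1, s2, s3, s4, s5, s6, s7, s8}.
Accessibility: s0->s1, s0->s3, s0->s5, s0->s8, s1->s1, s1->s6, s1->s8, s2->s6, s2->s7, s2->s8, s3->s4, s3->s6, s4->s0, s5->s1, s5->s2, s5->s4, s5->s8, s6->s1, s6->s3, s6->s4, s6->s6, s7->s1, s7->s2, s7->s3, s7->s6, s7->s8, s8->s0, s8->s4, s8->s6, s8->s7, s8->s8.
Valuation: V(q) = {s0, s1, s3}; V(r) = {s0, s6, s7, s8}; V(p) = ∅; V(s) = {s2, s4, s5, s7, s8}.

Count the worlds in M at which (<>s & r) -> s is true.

7

Recall that <>ψ holds at a world iff ψ holds at some accessible world.
Let φ = (<>s & r) -> s. Evaluate φ at each world:
  s0 (successors {s1, s3, s5, s8}): φ is false.
  s1 (successors {s1, s6, s8}): φ is true.
  s2 (successors {s6, s7, s8}): φ is true.
  s3 (successors {s4, s6}): φ is true.
  s4 (successors {s0}): φ is true.
  s5 (successors {s1, s2, s4, s8}): φ is true.
  s6 (successors {s1, s3, s4, s6}): φ is false.
  s7 (successors {s1, s2, s3, s6, s8}): φ is true.
  s8 (successors {s0, s4, s6, s7, s8}): φ is true.
For instance, at s5:
  At s5: <>s & r is false, s is true, so (<>s & r) -> s is true.
    At s5: <>s is true, r is false, so <>s & r is false.
      At s5: <>s requires s at some successor in {s1, s2, s4, s8}.
        s holds at s2, so <>s is true at s5.
Satisfying worlds: {s1, s2, s3, s4, s5, s7, s8}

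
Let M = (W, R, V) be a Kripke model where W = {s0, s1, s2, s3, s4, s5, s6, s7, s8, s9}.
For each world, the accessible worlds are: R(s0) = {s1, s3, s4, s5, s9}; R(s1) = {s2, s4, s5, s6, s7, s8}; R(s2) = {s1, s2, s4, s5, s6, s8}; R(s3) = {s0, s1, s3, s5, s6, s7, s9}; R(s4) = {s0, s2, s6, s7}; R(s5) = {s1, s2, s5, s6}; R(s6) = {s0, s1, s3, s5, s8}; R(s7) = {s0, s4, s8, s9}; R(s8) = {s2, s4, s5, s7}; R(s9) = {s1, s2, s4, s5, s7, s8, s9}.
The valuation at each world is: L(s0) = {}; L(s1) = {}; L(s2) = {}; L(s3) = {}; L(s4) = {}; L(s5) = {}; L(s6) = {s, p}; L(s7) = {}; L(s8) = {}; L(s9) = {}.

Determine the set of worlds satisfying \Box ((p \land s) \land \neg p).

none

Let φ = \Box ((p \land s) \land \neg p). Evaluate φ at each world:
  s0 (successors {s1, s3, s4, s5, s9}): φ is false.
  s1 (successors {s2, s4, s5, s6, s7, s8}): φ is false.
  s2 (successors {s1, s2, s4, s5, s6, s8}): φ is false.
  s3 (successors {s0, s1, s3, s5, s6, s7, s9}): φ is false.
  s4 (successors {s0, s2, s6, s7}): φ is false.
  s5 (successors {s1, s2, s5, s6}): φ is false.
  s6 (successors {s0, s1, s3, s5, s8}): φ is false.
  s7 (successors {s0, s4, s8, s9}): φ is false.
  s8 (successors {s2, s4, s5, s7}): φ is false.
  s9 (successors {s1, s2, s4, s5, s7, s8, s9}): φ is false.
For instance, at s7:
  At s7: \Box ((p \land s) \land \neg p) requires (p \land s) \land \neg p at every successor {s0, s4, s8, s9}.
    (p \land s) \land \neg p fails at s0, so \Box ((p \land s) \land \neg p) is false at s7.
Satisfying worlds: none.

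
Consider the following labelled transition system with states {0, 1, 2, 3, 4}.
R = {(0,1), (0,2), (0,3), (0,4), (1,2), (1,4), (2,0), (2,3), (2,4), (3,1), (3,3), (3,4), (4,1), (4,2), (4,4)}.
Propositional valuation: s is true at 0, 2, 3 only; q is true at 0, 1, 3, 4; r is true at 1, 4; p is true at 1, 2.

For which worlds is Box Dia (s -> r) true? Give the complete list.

0, 1, 2, 3, 4

Recall that Box ψ holds at a world iff ψ holds at every accessible world, and Dia ψ holds iff ψ holds at some accessible world.
Let φ = Box Dia (s -> r). Evaluate φ at each world:
  0 (successors {1, 2, 3, 4}): φ is true.
  1 (successors {2, 4}): φ is true.
  2 (successors {0, 3, 4}): φ is true.
  3 (successors {1, 3, 4}): φ is true.
  4 (successors {1, 2, 4}): φ is true.
For instance, at 4:
  At 4: Box Dia (s -> r) requires Dia (s -> r) at every successor {1, 2, 4}.
      At 1: Dia (s -> r) requires s -> r at some successor in {2, 4}.
        s -> r holds at 4, so Dia (s -> r) is true at 1.
      At 2: Dia (s -> r) requires s -> r at some successor in {0, 3, 4}.
        s -> r holds at 4, so Dia (s -> r) is true at 2.
      At 4: Dia (s -> r) requires s -> r at some successor in {1, 2, 4}.
        s -> r holds at 1, so Dia (s -> r) is true at 4.
  So Box Dia (s -> r) is true at 4.
Satisfying worlds: {0, 1, 2, 3, 4}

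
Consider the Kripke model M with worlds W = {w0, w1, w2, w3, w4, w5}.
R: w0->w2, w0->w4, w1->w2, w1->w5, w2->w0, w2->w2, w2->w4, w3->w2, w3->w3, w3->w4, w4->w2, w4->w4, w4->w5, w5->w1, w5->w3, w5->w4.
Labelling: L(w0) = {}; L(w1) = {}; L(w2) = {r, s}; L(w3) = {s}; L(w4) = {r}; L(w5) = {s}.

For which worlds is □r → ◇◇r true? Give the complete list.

w0, w1, w2, w3, w4, w5

Recall that □ψ holds at a world iff ψ holds at every accessible world, and ◇ψ holds iff ψ holds at some accessible world.
Let φ = □r → ◇◇r. Evaluate φ at each world:
  w0 (successors {w2, w4}): φ is true.
  w1 (successors {w2, w5}): φ is true.
  w2 (successors {w0, w2, w4}): φ is true.
  w3 (successors {w2, w3, w4}): φ is true.
  w4 (successors {w2, w4, w5}): φ is true.
  w5 (successors {w1, w3, w4}): φ is true.
For instance, at w4:
  At w4: □r is false, ◇◇r is true, so □r → ◇◇r is true.
    At w4: □r requires r at every successor {w2, w4, w5}.
      r fails at w5, so □r is false at w4.
    At w4: ◇◇r requires ◇r at some successor in {w2, w4, w5}.
      ◇r holds at w2, so ◇◇r is true at w4.
Satisfying worlds: {w0, w1, w2, w3, w4, w5}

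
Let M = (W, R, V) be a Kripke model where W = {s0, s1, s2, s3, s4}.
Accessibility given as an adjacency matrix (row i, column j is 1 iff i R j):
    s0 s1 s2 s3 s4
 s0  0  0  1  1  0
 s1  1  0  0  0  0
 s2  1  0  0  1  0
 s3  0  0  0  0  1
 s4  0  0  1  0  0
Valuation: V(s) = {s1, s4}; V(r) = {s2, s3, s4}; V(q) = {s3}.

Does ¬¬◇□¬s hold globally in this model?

Yes

Let φ = ¬¬◇□¬s. Evaluate φ at each world:
  s0 (successors {s2, s3}): φ is true.
  s1 (successors {s0}): φ is true.
  s2 (successors {s0, s3}): φ is true.
  s3 (successors {s4}): φ is true.
  s4 (successors {s2}): φ is true.
For instance, at s3:
  At s3: ¬◇□¬s is false, so ¬¬◇□¬s is true.
    At s3: ◇□¬s is true, so ¬◇□¬s is false.
      At s3: ◇□¬s requires □¬s at some successor in {s4}.
        □¬s holds at s4, so ◇□¬s is true at s3.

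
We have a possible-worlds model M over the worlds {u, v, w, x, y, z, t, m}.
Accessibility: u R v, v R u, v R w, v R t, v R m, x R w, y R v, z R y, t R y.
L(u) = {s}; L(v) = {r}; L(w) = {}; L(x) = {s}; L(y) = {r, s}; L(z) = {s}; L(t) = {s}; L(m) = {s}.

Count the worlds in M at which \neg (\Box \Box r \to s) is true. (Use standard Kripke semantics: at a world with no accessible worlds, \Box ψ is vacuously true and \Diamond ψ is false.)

2

Let φ = \neg (\Box \Box r \to s). Evaluate φ at each world:
  u (successors {v}): φ is false.
  v (successors {u, w, t, m}): φ is true.
  w (successors ∅): φ is true.
  x (successors {w}): φ is false.
  y (successors {v}): φ is false.
  z (successors {y}): φ is false.
  t (successors {y}): φ is false.
  m (successors ∅): φ is false.
For instance, at x:
  At x: \Box \Box r \to s is true, so \neg (\Box \Box r \to s) is false.
    At x: \Box \Box r is true, s is true, so \Box \Box r \to s is true.
      At x: \Box \Box r requires \Box r at every successor {w}.
        At w: \Box r is true.
      So \Box \Box r is true at x.
Satisfying worlds: {v, w}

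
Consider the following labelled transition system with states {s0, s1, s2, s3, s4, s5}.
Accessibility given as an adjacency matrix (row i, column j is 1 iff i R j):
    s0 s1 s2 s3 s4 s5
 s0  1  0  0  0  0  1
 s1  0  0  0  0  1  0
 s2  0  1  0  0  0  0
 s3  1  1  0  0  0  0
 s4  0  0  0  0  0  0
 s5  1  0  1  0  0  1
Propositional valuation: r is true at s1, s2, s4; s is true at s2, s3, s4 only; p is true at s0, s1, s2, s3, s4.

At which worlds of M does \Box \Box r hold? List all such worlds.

s1, s2, s4

Let φ = \Box \Box r. Evaluate φ at each world:
  s0 (successors {s0, s5}): φ is false.
  s1 (successors {s4}): φ is true.
  s2 (successors {s1}): φ is true.
  s3 (successors {s0, s1}): φ is false.
  s4 (successors ∅): φ is true.
  s5 (successors {s0, s2, s5}): φ is false.
For instance, at s1:
  At s1: \Box \Box r requires \Box r at every successor {s4}.
      At s4: no accessible worlds, so \Box r holds vacuously.
  So \Box \Box r is true at s1.
Satisfying worlds: {s1, s2, s4}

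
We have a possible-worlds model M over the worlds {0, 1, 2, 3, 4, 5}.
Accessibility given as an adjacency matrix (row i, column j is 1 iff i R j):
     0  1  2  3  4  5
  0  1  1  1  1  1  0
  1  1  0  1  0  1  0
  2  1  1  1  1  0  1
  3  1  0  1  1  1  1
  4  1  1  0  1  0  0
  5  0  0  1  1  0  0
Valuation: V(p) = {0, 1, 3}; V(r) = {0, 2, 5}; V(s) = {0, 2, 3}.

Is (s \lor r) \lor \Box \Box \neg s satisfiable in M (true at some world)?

Let φ = (s \lor r) \lor \Box \Box \neg s. Evaluate φ at each world:
  0 (successors {0, 1, 2, 3, 4}): φ is true.
  1 (successors {0, 2, 4}): φ is false.
  2 (successors {0, 1, 2, 3, 5}): φ is true.
  3 (successors {0, 2, 3, 4, 5}): φ is true.
  4 (successors {0, 1, 3}): φ is false.
  5 (successors {2, 3}): φ is true.
Detail at 0 (witness):
  At 0: s \lor r is true, \Box \Box \neg s is false, so (s \lor r) \lor \Box \Box \neg s is true.
    At 0: \Box \Box \neg s requires \Box \neg s at every successor {0, 1, 2, 3, 4}.
      \Box \neg s fails at 0, so \Box \Box \neg s is false at 0.

Yes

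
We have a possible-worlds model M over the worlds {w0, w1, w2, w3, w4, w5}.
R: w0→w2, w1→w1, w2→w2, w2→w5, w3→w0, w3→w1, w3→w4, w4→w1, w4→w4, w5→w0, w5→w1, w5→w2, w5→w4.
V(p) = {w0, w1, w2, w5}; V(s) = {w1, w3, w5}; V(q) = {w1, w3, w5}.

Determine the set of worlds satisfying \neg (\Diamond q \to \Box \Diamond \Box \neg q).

Recall that \Box ψ holds at a world iff ψ holds at every accessible world, and \Diamond ψ holds iff ψ holds at some accessible world.
Let φ = \neg (\Diamond q \to \Box \Diamond \Box \neg q). Evaluate φ at each world:
  w0 (successors {w2}): φ is false.
  w1 (successors {w1}): φ is true.
  w2 (successors {w2, w5}): φ is true.
  w3 (successors {w0, w1, w4}): φ is true.
  w4 (successors {w1, w4}): φ is true.
  w5 (successors {w0, w1, w2, w4}): φ is true.
For instance, at w2:
  At w2: \Diamond q \to \Box \Diamond \Box \neg q is false, so \neg (\Diamond q \to \Box \Diamond \Box \neg q) is true.
    At w2: \Diamond q is true, \Box \Diamond \Box \neg q is false, so \Diamond q \to \Box \Diamond \Box \neg q is false.
      At w2: \Diamond q requires q at some successor in {w2, w5}.
        q holds at w5, so \Diamond q is true at w2.
      At w2: \Box \Diamond \Box \neg q requires \Diamond \Box \neg q at every successor {w2, w5}.
        \Diamond \Box \neg q fails at w2, so \Box \Diamond \Box \neg q is false at w2.
Satisfying worlds: {w1, w2, w3, w4, w5}

w1, w2, w3, w4, w5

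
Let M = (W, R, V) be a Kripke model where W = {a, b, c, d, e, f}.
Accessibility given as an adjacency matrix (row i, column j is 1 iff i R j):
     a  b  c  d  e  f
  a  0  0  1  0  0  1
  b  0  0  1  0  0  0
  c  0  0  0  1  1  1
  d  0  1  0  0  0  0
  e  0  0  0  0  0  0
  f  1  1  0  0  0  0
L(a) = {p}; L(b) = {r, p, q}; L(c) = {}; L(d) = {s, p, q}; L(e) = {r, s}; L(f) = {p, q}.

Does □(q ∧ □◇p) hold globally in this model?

Let φ = □(q ∧ □◇p). Evaluate φ at each world:
  a (successors {c, f}): φ is false.
  b (successors {c}): φ is false.
  c (successors {d, e, f}): φ is false.
  d (successors {b}): φ is true.
  e (successors ∅): φ is true.
  f (successors {a, b}): φ is false.
Detail at a (counterexample):
  At a: □(q ∧ □◇p) requires q ∧ □◇p at every successor {c, f}.
    q ∧ □◇p fails at c, so □(q ∧ □◇p) is false at a.
      At c: q is false, □◇p is false, so q ∧ □◇p is false.

No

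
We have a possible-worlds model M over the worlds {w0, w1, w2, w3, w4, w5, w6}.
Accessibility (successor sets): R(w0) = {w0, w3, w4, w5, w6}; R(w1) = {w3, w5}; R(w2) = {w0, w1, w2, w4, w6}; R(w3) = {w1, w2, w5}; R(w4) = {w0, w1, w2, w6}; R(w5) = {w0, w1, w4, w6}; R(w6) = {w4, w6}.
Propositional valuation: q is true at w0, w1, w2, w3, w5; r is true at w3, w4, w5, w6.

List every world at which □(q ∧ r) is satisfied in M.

w1

Let φ = □(q ∧ r). Evaluate φ at each world:
  w0 (successors {w0, w3, w4, w5, w6}): φ is false.
  w1 (successors {w3, w5}): φ is true.
  w2 (successors {w0, w1, w2, w4, w6}): φ is false.
  w3 (successors {w1, w2, w5}): φ is false.
  w4 (successors {w0, w1, w2, w6}): φ is false.
  w5 (successors {w0, w1, w4, w6}): φ is false.
  w6 (successors {w4, w6}): φ is false.
For instance, at w3:
  At w3: □(q ∧ r) requires q ∧ r at every successor {w1, w2, w5}.
    q ∧ r fails at w1, so □(q ∧ r) is false at w3.
Satisfying worlds: {w1}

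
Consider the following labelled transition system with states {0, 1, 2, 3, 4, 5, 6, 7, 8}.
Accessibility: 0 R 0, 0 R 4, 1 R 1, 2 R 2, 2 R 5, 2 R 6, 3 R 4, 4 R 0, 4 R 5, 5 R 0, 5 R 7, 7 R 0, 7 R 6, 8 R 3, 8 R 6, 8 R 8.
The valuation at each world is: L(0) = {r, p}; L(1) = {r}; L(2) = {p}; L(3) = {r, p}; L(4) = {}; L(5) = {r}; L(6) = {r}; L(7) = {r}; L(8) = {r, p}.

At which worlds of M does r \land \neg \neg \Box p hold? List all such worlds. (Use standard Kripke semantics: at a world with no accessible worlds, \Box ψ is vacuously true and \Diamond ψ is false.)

6

Recall that \Box ψ holds at a world iff ψ holds at every accessible world, and \Diamond ψ holds iff ψ holds at some accessible world.
Let φ = r \land \neg \neg \Box p. Evaluate φ at each world:
  0 (successors {0, 4}): φ is false.
  1 (successors {1}): φ is false.
  2 (successors {2, 5, 6}): φ is false.
  3 (successors {4}): φ is false.
  4 (successors {0, 5}): φ is false.
  5 (successors {0, 7}): φ is false.
  6 (successors ∅): φ is true.
  7 (successors {0, 6}): φ is false.
  8 (successors {3, 6, 8}): φ is false.
For instance, at 7:
  At 7: r is true, \neg \neg \Box p is false, so r \land \neg \neg \Box p is false.
    At 7: \neg \Box p is true, so \neg \neg \Box p is false.
      At 7: \Box p is false, so \neg \Box p is true.
Satisfying worlds: {6}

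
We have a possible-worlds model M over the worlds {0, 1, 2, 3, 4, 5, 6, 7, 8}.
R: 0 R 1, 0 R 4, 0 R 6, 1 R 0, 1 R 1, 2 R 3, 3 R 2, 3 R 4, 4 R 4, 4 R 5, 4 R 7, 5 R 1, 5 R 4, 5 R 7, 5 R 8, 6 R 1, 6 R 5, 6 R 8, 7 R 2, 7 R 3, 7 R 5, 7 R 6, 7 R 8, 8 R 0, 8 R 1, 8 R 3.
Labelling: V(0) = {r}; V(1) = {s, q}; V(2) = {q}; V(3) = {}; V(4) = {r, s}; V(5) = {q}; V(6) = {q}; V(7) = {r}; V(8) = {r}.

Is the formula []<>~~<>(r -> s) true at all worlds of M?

Recall that []ψ holds at a world iff ψ holds at every accessible world, and <>ψ holds iff ψ holds at some accessible world.
Let φ = []<>~~<>(r -> s). Evaluate φ at each world:
  0 (successors {1, 4, 6}): φ is true.
  1 (successors {0, 1}): φ is true.
  2 (successors {3}): φ is true.
  3 (successors {2, 4}): φ is true.
  4 (successors {4, 5, 7}): φ is true.
  5 (successors {1, 4, 7, 8}): φ is true.
  6 (successors {1, 5, 8}): φ is true.
  7 (successors {2, 3, 5, 6, 8}): φ is true.
  8 (successors {0, 1, 3}): φ is true.
For instance, at 6:
  At 6: []<>~~<>(r -> s) requires <>~~<>(r -> s) at every successor {1, 5, 8}.
      At 1: <>~~<>(r -> s) requires ~~<>(r -> s) at some successor in {0, 1}.
        ~~<>(r -> s) holds at 0, so <>~~<>(r -> s) is true at 1.
      At 5: <>~~<>(r -> s) requires ~~<>(r -> s) at some successor in {1, 4, 7, 8}.
        ~~<>(r -> s) holds at 1, so <>~~<>(r -> s) is true at 5.
      At 8: <>~~<>(r -> s) requires ~~<>(r -> s) at some successor in {0, 1, 3}.
        ~~<>(r -> s) holds at 0, so <>~~<>(r -> s) is true at 8.
  So []<>~~<>(r -> s) is true at 6.

Yes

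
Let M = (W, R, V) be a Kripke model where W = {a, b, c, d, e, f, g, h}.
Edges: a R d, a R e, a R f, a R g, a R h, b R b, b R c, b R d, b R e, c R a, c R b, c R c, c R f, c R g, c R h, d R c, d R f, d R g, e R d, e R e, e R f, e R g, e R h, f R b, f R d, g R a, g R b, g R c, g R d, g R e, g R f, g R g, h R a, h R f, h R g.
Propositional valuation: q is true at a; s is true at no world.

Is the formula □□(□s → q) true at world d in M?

Yes

Recall that □ψ holds at a world iff ψ holds at every accessible world, and ◇ψ holds iff ψ holds at some accessible world.
At d: □□(□s → q) requires □(□s → q) at every successor {c, f, g}.
    At c: □(□s → q) requires □s → q at every successor {a, b, c, f, g, h}.
      At a: □s → q is true.
      At b: □s → q is true.
      At c: □s → q is true.
      At f: □s → q is true.
      At g: □s → q is true.
      At h: □s → q is true.
    So □(□s → q) is true at c.
    At f: □(□s → q) requires □s → q at every successor {b, d}.
      At b: □s → q is true.
      At d: □s → q is true.
    So □(□s → q) is true at f.
    At g: □(□s → q) requires □s → q at every successor {a, b, c, d, e, f, g}.
      At a: □s → q is true.
      At b: □s → q is true.
      At c: □s → q is true.
      At d: □s → q is true.
      At e: □s → q is true.
      At f: □s → q is true.
      At g: □s → q is true.
    So □(□s → q) is true at g.
So □□(□s → q) is true at d.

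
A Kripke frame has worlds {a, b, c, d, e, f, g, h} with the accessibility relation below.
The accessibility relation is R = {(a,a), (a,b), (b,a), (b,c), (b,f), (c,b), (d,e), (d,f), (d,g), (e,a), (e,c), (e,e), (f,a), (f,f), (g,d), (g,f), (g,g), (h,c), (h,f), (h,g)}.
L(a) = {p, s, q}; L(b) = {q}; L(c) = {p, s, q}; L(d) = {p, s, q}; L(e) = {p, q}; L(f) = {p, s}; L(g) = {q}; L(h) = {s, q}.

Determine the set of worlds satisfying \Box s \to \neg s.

a, b, c, d, e, g, h

Let φ = \Box s \to \neg s. Evaluate φ at each world:
  a (successors {a, b}): φ is true.
  b (successors {a, c, f}): φ is true.
  c (successors {b}): φ is true.
  d (successors {e, f, g}): φ is true.
  e (successors {a, c, e}): φ is true.
  f (successors {a, f}): φ is false.
  g (successors {d, f, g}): φ is true.
  h (successors {c, f, g}): φ is true.
For instance, at g:
  At g: \Box s is false, \neg s is true, so \Box s \to \neg s is true.
    At g: \Box s requires s at every successor {d, f, g}.
      s fails at g, so \Box s is false at g.
Satisfying worlds: {a, b, c, d, e, g, h}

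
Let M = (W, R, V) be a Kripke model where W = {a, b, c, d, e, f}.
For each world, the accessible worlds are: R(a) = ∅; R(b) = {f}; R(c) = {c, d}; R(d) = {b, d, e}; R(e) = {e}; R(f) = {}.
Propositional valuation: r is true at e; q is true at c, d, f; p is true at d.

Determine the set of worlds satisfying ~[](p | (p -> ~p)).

none

Let φ = ~[](p | (p -> ~p)). Evaluate φ at each world:
  a (successors ∅): φ is false.
  b (successors {f}): φ is false.
  c (successors {c, d}): φ is false.
  d (successors {b, d, e}): φ is false.
  e (successors {e}): φ is false.
  f (successors ∅): φ is false.
For instance, at c:
  At c: [](p | (p -> ~p)) is true, so ~[](p | (p -> ~p)) is false.
    At c: [](p | (p -> ~p)) requires p | (p -> ~p) at every successor {c, d}.
      At c: p | (p -> ~p) is true.
      At d: p | (p -> ~p) is true.
    So [](p | (p -> ~p)) is true at c.
Satisfying worlds: none.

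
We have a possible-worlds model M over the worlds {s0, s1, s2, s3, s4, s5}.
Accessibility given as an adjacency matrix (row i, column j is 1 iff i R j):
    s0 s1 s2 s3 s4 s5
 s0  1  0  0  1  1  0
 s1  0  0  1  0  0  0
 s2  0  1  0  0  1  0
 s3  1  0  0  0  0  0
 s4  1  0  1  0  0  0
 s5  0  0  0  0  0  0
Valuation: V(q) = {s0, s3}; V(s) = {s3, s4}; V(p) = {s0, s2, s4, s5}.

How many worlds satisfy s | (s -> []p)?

Let φ = s | (s -> []p). Evaluate φ at each world:
  s0 (successors {s0, s3, s4}): φ is true.
  s1 (successors {s2}): φ is true.
  s2 (successors {s1, s4}): φ is true.
  s3 (successors {s0}): φ is true.
  s4 (successors {s0, s2}): φ is true.
  s5 (successors ∅): φ is true.
For instance, at s1:
  At s1: s is false, s -> []p is true, so s | (s -> []p) is true.
    At s1: s is false, []p is true, so s -> []p is true.
      At s1: []p requires p at every successor {s2}.
        At s2: p is true.
      So []p is true at s1.
Satisfying worlds: {s0, s1, s2, s3, s4, s5}

6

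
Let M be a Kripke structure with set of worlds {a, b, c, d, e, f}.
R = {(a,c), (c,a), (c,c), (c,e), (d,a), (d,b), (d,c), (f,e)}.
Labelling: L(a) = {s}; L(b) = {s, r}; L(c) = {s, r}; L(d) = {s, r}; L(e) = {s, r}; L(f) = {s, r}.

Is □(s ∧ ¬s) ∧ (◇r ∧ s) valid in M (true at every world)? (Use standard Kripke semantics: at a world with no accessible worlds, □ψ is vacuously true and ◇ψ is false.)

No

Let φ = □(s ∧ ¬s) ∧ (◇r ∧ s). Evaluate φ at each world:
  a (successors {c}): φ is false.
  b (successors ∅): φ is false.
  c (successors {a, c, e}): φ is false.
  d (successors {a, b, c}): φ is false.
  e (successors ∅): φ is false.
  f (successors {e}): φ is false.
Detail at a (counterexample):
  At a: □(s ∧ ¬s) is false, ◇r ∧ s is true, so □(s ∧ ¬s) ∧ (◇r ∧ s) is false.
    At a: □(s ∧ ¬s) requires s ∧ ¬s at every successor {c}.
      s ∧ ¬s fails at c, so □(s ∧ ¬s) is false at a.
    At a: ◇r is true, s is true, so ◇r ∧ s is true.
      At a: ◇r requires r at some successor in {c}.
        r holds at c, so ◇r is true at a.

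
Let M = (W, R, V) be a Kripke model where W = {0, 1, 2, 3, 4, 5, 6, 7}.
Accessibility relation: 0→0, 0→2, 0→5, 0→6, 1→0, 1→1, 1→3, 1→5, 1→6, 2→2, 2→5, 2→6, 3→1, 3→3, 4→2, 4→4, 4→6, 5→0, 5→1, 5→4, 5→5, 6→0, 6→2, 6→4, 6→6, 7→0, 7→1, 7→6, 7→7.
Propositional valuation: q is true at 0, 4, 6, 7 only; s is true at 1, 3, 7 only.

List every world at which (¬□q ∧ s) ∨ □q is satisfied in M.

Let φ = (¬□q ∧ s) ∨ □q. Evaluate φ at each world:
  0 (successors {0, 2, 5, 6}): φ is false.
  1 (successors {0, 1, 3, 5, 6}): φ is true.
  2 (successors {2, 5, 6}): φ is false.
  3 (successors {1, 3}): φ is true.
  4 (successors {2, 4, 6}): φ is false.
  5 (successors {0, 1, 4, 5}): φ is false.
  6 (successors {0, 2, 4, 6}): φ is false.
  7 (successors {0, 1, 6, 7}): φ is true.
For instance, at 5:
  At 5: ¬□q ∧ s is false, □q is false, so (¬□q ∧ s) ∨ □q is false.
    At 5: ¬□q is true, s is false, so ¬□q ∧ s is false.
      At 5: □q is false, so ¬□q is true.
    At 5: □q requires q at every successor {0, 1, 4, 5}.
      q fails at 1, so □q is false at 5.
Satisfying worlds: {1, 3, 7}

1, 3, 7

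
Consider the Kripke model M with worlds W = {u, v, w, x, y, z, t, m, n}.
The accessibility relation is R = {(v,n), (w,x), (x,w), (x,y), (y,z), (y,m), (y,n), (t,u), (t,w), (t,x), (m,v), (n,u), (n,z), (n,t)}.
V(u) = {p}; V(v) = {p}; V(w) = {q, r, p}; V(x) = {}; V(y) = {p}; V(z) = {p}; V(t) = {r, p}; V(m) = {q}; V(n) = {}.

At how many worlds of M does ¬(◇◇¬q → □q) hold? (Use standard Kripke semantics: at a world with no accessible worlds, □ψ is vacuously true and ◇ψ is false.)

Recall that □ψ holds at a world iff ψ holds at every accessible world, and ◇ψ holds iff ψ holds at some accessible world.
Let φ = ¬(◇◇¬q → □q). Evaluate φ at each world:
  u (successors ∅): φ is false.
  v (successors {n}): φ is true.
  w (successors {x}): φ is true.
  x (successors {w, y}): φ is true.
  y (successors {z, m, n}): φ is true.
  z (successors ∅): φ is false.
  t (successors {u, w, x}): φ is true.
  m (successors {v}): φ is true.
  n (successors {u, z, t}): φ is true.
For instance, at x:
  At x: ◇◇¬q → □q is false, so ¬(◇◇¬q → □q) is true.
    At x: ◇◇¬q is true, □q is false, so ◇◇¬q → □q is false.
      At x: ◇◇¬q requires ◇¬q at some successor in {w, y}.
        ◇¬q holds at w, so ◇◇¬q is true at x.
      At x: □q requires q at every successor {w, y}.
        q fails at y, so □q is false at x.
Satisfying worlds: {v, w, x, y, t, m, n}

7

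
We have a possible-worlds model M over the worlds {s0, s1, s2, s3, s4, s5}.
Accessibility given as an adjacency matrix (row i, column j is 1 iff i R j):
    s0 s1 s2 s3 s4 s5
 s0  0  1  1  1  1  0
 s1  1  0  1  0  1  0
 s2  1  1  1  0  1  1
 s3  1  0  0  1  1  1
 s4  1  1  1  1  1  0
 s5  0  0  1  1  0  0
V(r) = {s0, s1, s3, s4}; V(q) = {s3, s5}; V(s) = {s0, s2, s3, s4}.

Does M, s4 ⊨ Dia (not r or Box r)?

Recall that Box ψ holds at a world iff ψ holds at every accessible world, and Dia ψ holds iff ψ holds at some accessible world.
At s4: Dia (not r or Box r) requires not r or Box r at some successor in {s0, s1, s2, s3, s4}.
  not r or Box r holds at s2, so Dia (not r or Box r) is true at s4.
    At s2: not r is true, Box r is false, so not r or Box r is true.
      At s2: Box r requires r at every successor {s0, s1, s2, s4, s5}.
        r fails at s2, so Box r is false at s2.

Yes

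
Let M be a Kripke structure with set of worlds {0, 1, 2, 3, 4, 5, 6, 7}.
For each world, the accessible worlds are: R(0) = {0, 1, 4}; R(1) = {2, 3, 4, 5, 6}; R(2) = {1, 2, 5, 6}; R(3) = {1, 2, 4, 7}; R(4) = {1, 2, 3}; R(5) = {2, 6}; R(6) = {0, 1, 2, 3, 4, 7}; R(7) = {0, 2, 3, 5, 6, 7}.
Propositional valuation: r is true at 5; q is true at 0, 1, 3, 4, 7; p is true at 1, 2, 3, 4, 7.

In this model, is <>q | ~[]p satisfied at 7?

Recall that []ψ holds at a world iff ψ holds at every accessible world, and <>ψ holds iff ψ holds at some accessible world.
At 7: <>q is true, ~[]p is true, so <>q | ~[]p is true.
  At 7: <>q requires q at some successor in {0, 2, 3, 5, 6, 7}.
    q holds at 0, so <>q is true at 7.
  At 7: []p is false, so ~[]p is true.
    At 7: []p requires p at every successor {0, 2, 3, 5, 6, 7}.
      p fails at 0, so []p is false at 7.

Yes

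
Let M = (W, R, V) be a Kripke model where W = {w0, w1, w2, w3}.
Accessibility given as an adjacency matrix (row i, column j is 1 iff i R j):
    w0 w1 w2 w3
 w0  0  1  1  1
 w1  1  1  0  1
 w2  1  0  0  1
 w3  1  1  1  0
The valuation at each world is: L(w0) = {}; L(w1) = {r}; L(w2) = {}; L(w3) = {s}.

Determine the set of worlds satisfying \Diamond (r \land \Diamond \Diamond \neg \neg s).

Let φ = \Diamond (r \land \Diamond \Diamond \neg \neg s). Evaluate φ at each world:
  w0 (successors {w1, w2, w3}): φ is true.
  w1 (successors {w0, w1, w3}): φ is true.
  w2 (successors {w0, w3}): φ is false.
  w3 (successors {w0, w1, w2}): φ is true.
For instance, at w1:
  At w1: \Diamond (r \land \Diamond \Diamond \neg \neg s) requires r \land \Diamond \Diamond \neg \neg s at some successor in {w0, w1, w3}.
    r \land \Diamond \Diamond \neg \neg s holds at w1, so \Diamond (r \land \Diamond \Diamond \neg \neg s) is true at w1.
      At w1: r is true, \Diamond \Diamond \neg \neg s is true, so r \land \Diamond \Diamond \neg \neg s is true.
Satisfying worlds: {w0, w1, w3}

w0, w1, w3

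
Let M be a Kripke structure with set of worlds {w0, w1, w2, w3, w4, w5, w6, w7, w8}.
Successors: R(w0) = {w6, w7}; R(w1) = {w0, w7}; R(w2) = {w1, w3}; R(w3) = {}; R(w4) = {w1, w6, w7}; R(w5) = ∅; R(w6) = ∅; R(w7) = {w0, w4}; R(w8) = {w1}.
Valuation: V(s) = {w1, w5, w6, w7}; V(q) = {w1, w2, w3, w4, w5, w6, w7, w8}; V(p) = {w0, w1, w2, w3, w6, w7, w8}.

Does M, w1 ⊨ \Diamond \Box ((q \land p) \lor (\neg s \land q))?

Yes

Recall that \Box ψ holds at a world iff ψ holds at every accessible world, and \Diamond ψ holds iff ψ holds at some accessible world.
At w1: \Diamond \Box ((q \land p) \lor (\neg s \land q)) requires \Box ((q \land p) \lor (\neg s \land q)) at some successor in {w0, w7}.
  \Box ((q \land p) \lor (\neg s \land q)) holds at w0, so \Diamond \Box ((q \land p) \lor (\neg s \land q)) is true at w1.
    At w0: \Box ((q \land p) \lor (\neg s \land q)) requires (q \land p) \lor (\neg s \land q) at every successor {w6, w7}.
      At w6: (q \land p) \lor (\neg s \land q) is true.
      At w7: (q \land p) \lor (\neg s \land q) is true.
    So \Box ((q \land p) \lor (\neg s \land q)) is true at w0.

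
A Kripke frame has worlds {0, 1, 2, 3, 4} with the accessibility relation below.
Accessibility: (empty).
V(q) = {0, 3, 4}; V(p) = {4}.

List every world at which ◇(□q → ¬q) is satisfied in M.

Recall that □ψ holds at a world iff ψ holds at every accessible world, and ◇ψ holds iff ψ holds at some accessible world.
Let φ = ◇(□q → ¬q). Evaluate φ at each world:
  0 (successors ∅): φ is false.
  1 (successors ∅): φ is false.
  2 (successors ∅): φ is false.
  3 (successors ∅): φ is false.
  4 (successors ∅): φ is false.
For instance, at 1:
  At 1: no accessible worlds, so ◇(□q → ¬q) is false.
Satisfying worlds: none.

none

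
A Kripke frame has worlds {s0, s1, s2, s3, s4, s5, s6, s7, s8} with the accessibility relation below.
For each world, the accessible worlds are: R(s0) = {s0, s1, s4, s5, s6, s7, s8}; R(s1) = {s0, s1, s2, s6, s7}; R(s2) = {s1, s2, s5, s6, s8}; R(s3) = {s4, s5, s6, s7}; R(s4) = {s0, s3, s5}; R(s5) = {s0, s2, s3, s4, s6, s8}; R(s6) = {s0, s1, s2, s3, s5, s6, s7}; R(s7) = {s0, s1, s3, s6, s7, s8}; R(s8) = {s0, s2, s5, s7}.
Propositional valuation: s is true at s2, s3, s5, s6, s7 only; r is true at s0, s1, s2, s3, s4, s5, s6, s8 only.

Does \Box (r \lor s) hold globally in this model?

Yes

Let φ = \Box (r \lor s). Evaluate φ at each world:
  s0 (successors {s0, s1, s4, s5, s6, s7, s8}): φ is true.
  s1 (successors {s0, s1, s2, s6, s7}): φ is true.
  s2 (successors {s1, s2, s5, s6, s8}): φ is true.
  s3 (successors {s4, s5, s6, s7}): φ is true.
  s4 (successors {s0, s3, s5}): φ is true.
  s5 (successors {s0, s2, s3, s4, s6, s8}): φ is true.
  s6 (successors {s0, s1, s2, s3, s5, s6, s7}): φ is true.
  s7 (successors {s0, s1, s3, s6, s7, s8}): φ is true.
  s8 (successors {s0, s2, s5, s7}): φ is true.
For instance, at s5:
  At s5: \Box (r \lor s) requires r \lor s at every successor {s0, s2, s3, s4, s6, s8}.
    At s0: r \lor s is true.
    At s2: r \lor s is true.
    At s3: r \lor s is true.
    At s4: r \lor s is true.
    At s6: r \lor s is true.
    At s8: r \lor s is true.
  So \Box (r \lor s) is true at s5.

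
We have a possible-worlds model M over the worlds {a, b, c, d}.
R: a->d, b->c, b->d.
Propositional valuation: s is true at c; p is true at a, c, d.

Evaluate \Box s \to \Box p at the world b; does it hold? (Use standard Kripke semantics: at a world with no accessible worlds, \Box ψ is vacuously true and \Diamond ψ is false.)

Yes

At b: \Box s is false, \Box p is true, so \Box s \to \Box p is true.
  At b: \Box s requires s at every successor {c, d}.
    s fails at d, so \Box s is false at b.
  At b: \Box p requires p at every successor {c, d}.
    At c: p is true.
    At d: p is true.
  So \Box p is true at b.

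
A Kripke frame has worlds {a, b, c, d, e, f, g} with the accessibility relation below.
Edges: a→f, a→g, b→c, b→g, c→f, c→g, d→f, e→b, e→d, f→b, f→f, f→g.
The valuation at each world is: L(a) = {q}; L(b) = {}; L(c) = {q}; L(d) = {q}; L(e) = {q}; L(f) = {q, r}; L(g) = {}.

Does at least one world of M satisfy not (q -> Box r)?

Yes

Let φ = not (q -> Box r). Evaluate φ at each world:
  a (successors {f, g}): φ is true.
  b (successors {c, g}): φ is false.
  c (successors {f, g}): φ is true.
  d (successors {f}): φ is false.
  e (successors {b, d}): φ is true.
  f (successors {b, f, g}): φ is true.
  g (successors ∅): φ is false.
Detail at a (witness):
  At a: q -> Box r is false, so not (q -> Box r) is true.
    At a: q is true, Box r is false, so q -> Box r is false.
      At a: Box r requires r at every successor {f, g}.
        r fails at g, so Box r is false at a.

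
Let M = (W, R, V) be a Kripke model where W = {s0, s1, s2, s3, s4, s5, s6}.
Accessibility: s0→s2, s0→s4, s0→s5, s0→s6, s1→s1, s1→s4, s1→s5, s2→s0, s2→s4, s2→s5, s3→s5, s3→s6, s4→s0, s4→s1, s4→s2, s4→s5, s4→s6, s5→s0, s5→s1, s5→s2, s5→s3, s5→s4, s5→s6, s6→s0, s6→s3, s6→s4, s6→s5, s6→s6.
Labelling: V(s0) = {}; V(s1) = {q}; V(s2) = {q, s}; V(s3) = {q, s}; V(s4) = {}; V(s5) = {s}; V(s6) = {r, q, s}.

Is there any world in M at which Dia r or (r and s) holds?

Let φ = Dia r or (r and s). Evaluate φ at each world:
  s0 (successors {s2, s4, s5, s6}): φ is true.
  s1 (successors {s1, s4, s5}): φ is false.
  s2 (successors {s0, s4, s5}): φ is false.
  s3 (successors {s5, s6}): φ is true.
  s4 (successors {s0, s1, s2, s5, s6}): φ is true.
  s5 (successors {s0, s1, s2, s3, s4, s6}): φ is true.
  s6 (successors {s0, s3, s4, s5, s6}): φ is true.
Detail at s0 (witness):
  At s0: Dia r is true, r and s is false, so Dia r or (r and s) is true.
    At s0: Dia r requires r at some successor in {s2, s4, s5, s6}.
      r holds at s6, so Dia r is true at s0.

Yes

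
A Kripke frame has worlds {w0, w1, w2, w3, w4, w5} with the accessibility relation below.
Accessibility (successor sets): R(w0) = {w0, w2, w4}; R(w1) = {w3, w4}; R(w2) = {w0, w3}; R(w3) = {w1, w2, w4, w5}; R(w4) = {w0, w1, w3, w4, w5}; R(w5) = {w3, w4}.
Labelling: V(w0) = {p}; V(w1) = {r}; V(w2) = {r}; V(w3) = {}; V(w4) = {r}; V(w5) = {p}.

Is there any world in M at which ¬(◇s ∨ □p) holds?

Yes

Let φ = ¬(◇s ∨ □p). Evaluate φ at each world:
  w0 (successors {w0, w2, w4}): φ is true.
  w1 (successors {w3, w4}): φ is true.
  w2 (successors {w0, w3}): φ is true.
  w3 (successors {w1, w2, w4, w5}): φ is true.
  w4 (successors {w0, w1, w3, w4, w5}): φ is true.
  w5 (successors {w3, w4}): φ is true.
Detail at w0 (witness):
  At w0: ◇s ∨ □p is false, so ¬(◇s ∨ □p) is true.
    At w0: ◇s is false, □p is false, so ◇s ∨ □p is false.
      At w0: ◇s requires s at some successor in {w0, w2, w4}.
        At w0: s is false.
        At w2: s is false.
        At w4: s is false.
      So ◇s is false at w0.
      At w0: □p requires p at every successor {w0, w2, w4}.
        p fails at w2, so □p is false at w0.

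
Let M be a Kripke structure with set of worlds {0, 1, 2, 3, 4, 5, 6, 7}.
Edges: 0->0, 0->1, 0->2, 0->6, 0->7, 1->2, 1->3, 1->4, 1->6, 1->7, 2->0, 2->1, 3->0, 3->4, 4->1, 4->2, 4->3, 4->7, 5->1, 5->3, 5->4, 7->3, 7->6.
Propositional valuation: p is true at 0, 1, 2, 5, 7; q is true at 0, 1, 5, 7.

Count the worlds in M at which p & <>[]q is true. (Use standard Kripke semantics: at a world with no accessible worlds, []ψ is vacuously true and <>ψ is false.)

3

Let φ = p & <>[]q. Evaluate φ at each world:
  0 (successors {0, 1, 2, 6, 7}): φ is true.
  1 (successors {2, 3, 4, 6, 7}): φ is true.
  2 (successors {0, 1}): φ is false.
  3 (successors {0, 4}): φ is false.
  4 (successors {1, 2, 3, 7}): φ is false.
  5 (successors {1, 3, 4}): φ is false.
  6 (successors ∅): φ is false.
  7 (successors {3, 6}): φ is true.
For instance, at 3:
  At 3: p is false, <>[]q is false, so p & <>[]q is false.
    At 3: <>[]q requires []q at some successor in {0, 4}.
      At 0: []q is false.
      At 4: []q is false.
    So <>[]q is false at 3.
Satisfying worlds: {0, 1, 7}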